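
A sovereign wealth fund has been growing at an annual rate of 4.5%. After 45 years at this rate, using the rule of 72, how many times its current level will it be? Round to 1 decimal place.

Doubling time ≈ 72/4.5 = 16.00 years.
45 years / 16.00 ≈ 2.81 doublings → factor 2^2.81 ≈ 7.0.

approximately 7.0 times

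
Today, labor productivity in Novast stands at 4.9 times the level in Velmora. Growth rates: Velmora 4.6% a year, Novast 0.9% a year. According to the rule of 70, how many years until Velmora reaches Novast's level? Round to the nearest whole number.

around 43 years

What matters is the difference: 3.7 pp.
Rule of 70 on the gap: the ratio halves every 70/3.7 ≈ 18.92 years.
A 4.9 times gap takes log₂(4.9) ≈ 2.29 halvings to close: 2.29 × 18.92 ≈ 43 years.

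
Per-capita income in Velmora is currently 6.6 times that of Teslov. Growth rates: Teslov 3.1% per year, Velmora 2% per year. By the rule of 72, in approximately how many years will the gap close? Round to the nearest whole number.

What matters is the difference: 1.1 pp.
Rule of 72 on the gap: the ratio halves every 72/1.1 ≈ 65.45 years.
A 6.6 times gap takes log₂(6.6) ≈ 2.72 halvings to close: 2.72 × 65.45 ≈ 178 years.

≈ 178 years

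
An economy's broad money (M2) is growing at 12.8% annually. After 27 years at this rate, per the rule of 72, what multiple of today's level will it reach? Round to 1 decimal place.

around 27.9 times

Doubles every ≈ 5.62 years (72/12.8).
27 years is 4.80 doublings; 2^4.80 ≈ 27.9×.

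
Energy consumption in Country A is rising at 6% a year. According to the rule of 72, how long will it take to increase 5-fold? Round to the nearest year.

about 28 years

One doubling takes 72/6 = 12.00 years.
5× is log₂ 5 ≈ 2.32 doublings, so ≈ 2.32 × 12.00 = 28 years.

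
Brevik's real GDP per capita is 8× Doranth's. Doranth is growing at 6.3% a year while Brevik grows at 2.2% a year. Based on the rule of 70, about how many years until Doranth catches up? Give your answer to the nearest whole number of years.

about 51 years

What matters is the difference: 4.1 pp.
Rule of 70 on the gap: the ratio halves every 70/4.1 ≈ 17.07 years.
An 8× gap closes after 3 halvings: 3 × 17.07 ≈ 51 years.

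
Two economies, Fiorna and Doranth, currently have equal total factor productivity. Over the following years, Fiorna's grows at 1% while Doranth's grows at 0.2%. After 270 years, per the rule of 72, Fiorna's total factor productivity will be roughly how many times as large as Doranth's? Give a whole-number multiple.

Fiorna pulls ahead at 0.8 pp per year, so the ratio doubles every 72/0.8 ≈ 90.00 years.
In 270 years that's 3.00 doublings: 2^3.00 ≈ 8.

around 8 times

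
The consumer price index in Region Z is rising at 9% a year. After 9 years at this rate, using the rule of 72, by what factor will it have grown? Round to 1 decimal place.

around 2.2 times

Doubling time ≈ 72/9 = 8.00 years.
9 years / 8.00 ≈ 1.13 doublings → factor 2^1.13 ≈ 2.2.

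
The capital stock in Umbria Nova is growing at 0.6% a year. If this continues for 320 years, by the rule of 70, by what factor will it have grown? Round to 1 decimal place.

Doubles every ≈ 116.67 years (70/0.6).
320 years is 2.74 doublings; 2^2.74 ≈ 6.7×.

around 6.7 times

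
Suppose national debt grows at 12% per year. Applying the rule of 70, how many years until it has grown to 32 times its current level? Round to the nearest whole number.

At 12% it doubles every 70/12 ≈ 5.83 years.
Getting to 32× needs 5 doublings: 5 × 5.83 ≈ 29 years.

around 29 years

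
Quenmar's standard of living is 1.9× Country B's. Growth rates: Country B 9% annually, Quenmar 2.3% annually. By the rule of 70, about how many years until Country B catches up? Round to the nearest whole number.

What matters is the difference: 6.7 pp.
Rule of 70 on the gap: the ratio halves every 70/6.7 ≈ 10.45 years.
A 1.9× gap takes log₂(1.9) ≈ 0.93 halvings to close: 0.93 × 10.45 ≈ 10 years.

roughly 10 years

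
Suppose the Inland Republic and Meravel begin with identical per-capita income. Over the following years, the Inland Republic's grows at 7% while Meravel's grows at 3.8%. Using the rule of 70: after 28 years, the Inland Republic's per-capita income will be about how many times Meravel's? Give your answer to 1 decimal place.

the Inland Republic pulls ahead at 3.2 pp per year, so the ratio doubles every 70/3.2 ≈ 21.88 years.
In 28 years that's 1.28 doublings: 2^1.28 ≈ 2.4.

≈ 2.4 times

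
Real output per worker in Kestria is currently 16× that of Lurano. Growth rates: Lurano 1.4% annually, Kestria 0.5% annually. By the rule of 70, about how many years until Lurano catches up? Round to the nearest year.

around 311 years

The growth-rate gap is 1.4% − 0.5% = 0.9 percentage points.
So the ratio between them halves every 70/0.9 ≈ 77.78 years.
A 16× gap closes after 4 halvings: 4 × 77.78 ≈ 311 years.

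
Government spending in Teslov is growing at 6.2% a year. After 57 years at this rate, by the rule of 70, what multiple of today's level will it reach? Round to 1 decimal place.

Doubling time ≈ 70/6.2 = 11.29 years.
57 years / 11.29 ≈ 5.05 doublings → factor 2^5.05 ≈ 33.1.

roughly 33.1 times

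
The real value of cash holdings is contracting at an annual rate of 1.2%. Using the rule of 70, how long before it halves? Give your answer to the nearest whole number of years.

Halving time ≈ 70 / 1.2 = 58.33 → 58 years.

approximately 58 years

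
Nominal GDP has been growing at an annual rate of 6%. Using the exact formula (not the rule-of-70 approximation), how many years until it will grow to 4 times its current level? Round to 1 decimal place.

23.8 years

t = ln(4) / ln(1 + 0.06) = 1.3863 / 0.058269 ≈ 23.79.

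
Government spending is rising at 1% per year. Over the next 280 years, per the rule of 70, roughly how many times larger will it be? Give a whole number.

At 1% one doubling takes ≈ 70.00 years; 280 years is 4 of them, so ×16.

≈ 16 times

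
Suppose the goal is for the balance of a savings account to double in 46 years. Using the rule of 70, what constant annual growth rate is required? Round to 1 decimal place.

≈ 1.5%

70 / 46 ≈ 1.52, so about 1.5% a year.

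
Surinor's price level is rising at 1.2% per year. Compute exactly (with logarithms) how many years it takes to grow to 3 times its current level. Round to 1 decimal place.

t = ln(3) / ln(1 + 0.012) = 1.0986 / 0.011929 ≈ 92.09.

92.1 years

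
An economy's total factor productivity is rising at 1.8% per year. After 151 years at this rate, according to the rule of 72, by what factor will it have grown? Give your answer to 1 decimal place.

approximately 13.7 times

Doubles every ≈ 40.00 years (72/1.8).
151 years is 3.78 doublings; 2^3.78 ≈ 13.7×.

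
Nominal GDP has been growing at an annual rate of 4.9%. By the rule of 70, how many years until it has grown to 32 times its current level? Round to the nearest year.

One doubling takes 70/4.9 = 14.29 years.
Getting to 32× needs 5 doublings: 5 × 14.29 ≈ 71 years.

around 71 years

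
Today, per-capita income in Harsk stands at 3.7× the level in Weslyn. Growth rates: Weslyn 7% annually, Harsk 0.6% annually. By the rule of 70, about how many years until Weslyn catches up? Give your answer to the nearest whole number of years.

around 21 years

The growth-rate gap is 7% − 0.6% = 6.4 percentage points.
So the ratio between them halves every 70/6.4 ≈ 10.94 years.
A 3.7× gap takes log₂(3.7) ≈ 1.89 halvings to close: 1.89 × 10.94 ≈ 21 years.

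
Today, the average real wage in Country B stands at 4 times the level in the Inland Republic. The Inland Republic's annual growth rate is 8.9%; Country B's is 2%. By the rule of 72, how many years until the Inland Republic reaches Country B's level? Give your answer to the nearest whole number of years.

about 21 years

The growth-rate gap is 8.9% − 2% = 6.9 percentage points.
So the ratio between them halves every 72/6.9 ≈ 10.43 years.
A 4 times gap closes after 2 halvings: 2 × 10.43 ≈ 21 years.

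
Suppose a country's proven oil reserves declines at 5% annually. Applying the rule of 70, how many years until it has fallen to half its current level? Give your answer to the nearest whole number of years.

approximately 14 years

Falling at 5%, it halves about every 70/5 = 14.00 years.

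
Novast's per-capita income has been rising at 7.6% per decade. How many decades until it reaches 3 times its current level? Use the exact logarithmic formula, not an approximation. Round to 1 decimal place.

15.0 decades

t = ln(3) / ln(1 + 0.076) = 1.0986 / 0.073250 ≈ 15.00.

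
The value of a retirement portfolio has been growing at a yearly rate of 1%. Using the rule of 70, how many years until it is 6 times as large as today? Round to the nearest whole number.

approximately 181 years

One doubling takes 70/1 = 70.00 years.
6× is log₂ 6 ≈ 2.58 doublings, so ≈ 2.58 × 70.00 = 181 years.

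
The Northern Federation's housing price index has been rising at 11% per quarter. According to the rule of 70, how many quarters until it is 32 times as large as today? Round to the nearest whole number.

about 32 quarters

One doubling takes 70/11 = 6.36 quarters.
Getting to 32× needs 5 doublings: 5 × 6.36 ≈ 32 quarters.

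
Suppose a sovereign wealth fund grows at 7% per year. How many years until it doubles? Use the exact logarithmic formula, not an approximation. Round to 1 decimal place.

10.2 years

t = ln(2) / ln(1 + 0.07) = 0.6931 / 0.067659 ≈ 10.24.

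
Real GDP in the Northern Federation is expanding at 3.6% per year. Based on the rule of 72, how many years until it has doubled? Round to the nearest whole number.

around 20 years

At 3.6%, doubling takes about 72/3.6 = 20.00 years.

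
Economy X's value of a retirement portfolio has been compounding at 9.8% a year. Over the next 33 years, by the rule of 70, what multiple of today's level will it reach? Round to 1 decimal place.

about 24.6 times

Doubling time ≈ 70/9.8 = 7.14 years.
33 years / 7.14 ≈ 4.62 doublings → factor 2^4.62 ≈ 24.6.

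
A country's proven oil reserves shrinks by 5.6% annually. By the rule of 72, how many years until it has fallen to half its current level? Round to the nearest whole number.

Falling at 5.6%, it halves about every 72/5.6 = 12.86 years.

approximately 13 years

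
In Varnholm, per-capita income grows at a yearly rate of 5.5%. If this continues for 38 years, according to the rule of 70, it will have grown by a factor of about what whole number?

approximately 8 times

70/5.5 ≈ 12.73 years per doubling.
38 years fits 3 doublings: 2^3 = 8.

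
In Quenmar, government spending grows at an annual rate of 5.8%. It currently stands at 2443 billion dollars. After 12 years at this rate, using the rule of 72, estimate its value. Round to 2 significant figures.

Doubling time ≈ 72/5.8 = 12.41 years.
12 years is 12/12.41 ≈ 0.97 doublings, a factor of 2^0.97 ≈ 1.96.
2443 × 1.96 ≈ 4800 billion dollars.

roughly 4800 billion dollars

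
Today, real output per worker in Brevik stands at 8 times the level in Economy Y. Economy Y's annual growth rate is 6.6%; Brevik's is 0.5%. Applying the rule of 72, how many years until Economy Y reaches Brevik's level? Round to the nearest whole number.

What matters is the difference: 6.1 pp.
Rule of 72 on the gap: the ratio halves every 72/6.1 ≈ 11.80 years.
An 8 times gap closes after 3 halvings: 3 × 11.80 ≈ 35 years.

approximately 35 years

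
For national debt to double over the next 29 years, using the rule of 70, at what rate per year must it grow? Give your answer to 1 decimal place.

70 / 29 ≈ 2.41, so about 2.4% per year.

around 2.4% per year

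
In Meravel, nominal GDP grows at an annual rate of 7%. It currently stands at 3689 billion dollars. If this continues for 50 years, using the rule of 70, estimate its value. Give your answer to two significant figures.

approximately 120000 billion dollars

It doubles every 70/7 ≈ 10.00 years, so 50 years is 5.00 doublings.
2^5.00 ≈ 32.00; 3689 × 32.00 ≈ 120000 billion dollars.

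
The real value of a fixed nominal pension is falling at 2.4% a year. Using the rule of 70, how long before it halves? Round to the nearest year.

Halving time ≈ 70 / 2.4 = 29.17 → 29 years.

approximately 29 years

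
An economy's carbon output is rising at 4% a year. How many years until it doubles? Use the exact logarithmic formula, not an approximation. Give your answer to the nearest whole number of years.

18 years

t = ln(2) / ln(1 + 0.04) = 0.6931 / 0.039221 ≈ 17.67.
≈ 18 years.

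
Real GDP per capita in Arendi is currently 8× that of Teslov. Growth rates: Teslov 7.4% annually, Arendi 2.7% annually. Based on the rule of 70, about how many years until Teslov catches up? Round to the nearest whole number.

Teslov gains on Arendi at 7.4% − 2.7% = 4.7 points a year.
At that relative rate the gap halves every 70/4.7 ≈ 14.89 years.
An 8× gap closes after 3 halvings: 3 × 14.89 ≈ 45 years.

roughly 45 years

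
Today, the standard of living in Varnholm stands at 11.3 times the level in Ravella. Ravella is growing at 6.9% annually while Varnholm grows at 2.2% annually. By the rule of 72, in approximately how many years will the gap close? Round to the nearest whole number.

roughly 54 years

Ravella gains on Varnholm at 6.9% − 2.2% = 4.7 points a year.
At that relative rate the gap halves every 72/4.7 ≈ 15.32 years.
An 11.3 times gap takes log₂(11.3) ≈ 3.50 halvings to close: 3.50 × 15.32 ≈ 54 years.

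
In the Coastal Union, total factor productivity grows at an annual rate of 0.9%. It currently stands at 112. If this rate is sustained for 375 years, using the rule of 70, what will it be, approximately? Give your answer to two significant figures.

about 3200

It doubles every 70/0.9 ≈ 77.78 years, so 375 years is 4.82 doublings.
2^4.82 ≈ 28.25; 112 × 28.25 ≈ 3200.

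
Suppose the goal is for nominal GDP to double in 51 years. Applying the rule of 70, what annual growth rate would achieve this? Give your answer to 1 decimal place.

approximately 1.4% annually

70 / 51 ≈ 1.37, so about 1.4% annually.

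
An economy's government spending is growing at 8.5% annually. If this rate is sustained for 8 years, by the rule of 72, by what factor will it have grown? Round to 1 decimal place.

Doubles every ≈ 8.47 years (72/8.5).
8 years is 0.94 doublings; 2^0.94 ≈ 1.9×.

≈ 1.9 times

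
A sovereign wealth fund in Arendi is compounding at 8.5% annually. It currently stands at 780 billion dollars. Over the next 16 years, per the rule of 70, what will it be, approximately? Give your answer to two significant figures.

Doubling time ≈ 70/8.5 = 8.24 years.
16 years is 16/8.24 ≈ 1.94 doublings, a factor of 2^1.94 ≈ 3.84.
780 × 3.84 ≈ 3000 billion dollars.

≈ 3000 billion dollars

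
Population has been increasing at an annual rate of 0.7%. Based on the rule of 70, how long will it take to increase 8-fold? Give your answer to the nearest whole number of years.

around 300 years

One doubling takes 70/0.7 = 100.00 years.
8 = 2^3, so 3 doublings → 300 years.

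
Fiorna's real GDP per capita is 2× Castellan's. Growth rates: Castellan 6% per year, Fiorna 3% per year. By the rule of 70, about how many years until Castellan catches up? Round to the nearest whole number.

around 23 years

Castellan gains on Fiorna at 6% − 3% = 3 points a year.
At that relative rate the gap halves every 70/3 ≈ 23.33 years.
A 2× gap closes after 1 halving: 1 × 23.33 ≈ 23 years.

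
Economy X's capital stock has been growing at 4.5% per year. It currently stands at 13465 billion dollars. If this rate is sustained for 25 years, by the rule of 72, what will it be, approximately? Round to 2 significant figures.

40000 billion dollars

It doubles every 72/4.5 ≈ 16.00 years, so 25 years is 1.56 doublings.
2^1.56 ≈ 2.95; 13465 × 2.95 ≈ 40000 billion dollars.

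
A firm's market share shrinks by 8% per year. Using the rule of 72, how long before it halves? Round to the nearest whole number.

Falling at 8%, it halves about every 72/8 = 9.00 years.

about 9 years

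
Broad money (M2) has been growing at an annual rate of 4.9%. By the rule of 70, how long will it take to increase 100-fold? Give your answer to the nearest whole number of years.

approximately 95 years

One doubling takes 70/4.9 = 14.29 years.
100× is log₂ 100 ≈ 6.64 doublings, so ≈ 6.64 × 14.29 = 95 years.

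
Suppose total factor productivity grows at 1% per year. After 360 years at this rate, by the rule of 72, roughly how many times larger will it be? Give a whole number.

around 32 times

72/1 ≈ 72.00 years per doubling.
360 years fits 5 doublings: 2^5 = 32.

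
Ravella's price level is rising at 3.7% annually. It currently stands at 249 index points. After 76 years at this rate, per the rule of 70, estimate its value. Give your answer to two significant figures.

roughly 4000 index points

Doubling time ≈ 70/3.7 = 18.92 years.
76 years is 76/18.92 ≈ 4.02 doublings, a factor of 2^4.02 ≈ 16.22.
249 × 16.22 ≈ 4000 index points.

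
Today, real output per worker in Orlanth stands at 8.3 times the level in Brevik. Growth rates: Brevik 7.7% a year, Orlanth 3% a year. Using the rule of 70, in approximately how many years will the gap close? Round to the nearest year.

about 45 years

Brevik gains on Orlanth at 7.7% − 3% = 4.7 points a year.
At that relative rate the gap halves every 70/4.7 ≈ 14.89 years.
An 8.3 times gap takes log₂(8.3) ≈ 3.05 halvings to close: 3.05 × 14.89 ≈ 45 years.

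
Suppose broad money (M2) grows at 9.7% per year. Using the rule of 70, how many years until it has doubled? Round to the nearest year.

At 9.7%, doubling takes about 70/9.7 = 7.22 years.

roughly 7 years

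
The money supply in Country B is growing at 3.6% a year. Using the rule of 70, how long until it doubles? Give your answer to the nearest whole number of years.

around 19 years

70/3.6 ≈ 19.44, so it doubles roughly every 19 years.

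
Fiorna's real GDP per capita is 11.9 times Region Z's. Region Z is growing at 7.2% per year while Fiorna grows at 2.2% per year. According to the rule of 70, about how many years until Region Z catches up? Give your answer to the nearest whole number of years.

50 years

Region Z gains on Fiorna at 7.2% − 2.2% = 5 points a year.
At that relative rate the gap halves every 70/5 ≈ 14.00 years.
An 11.9 times gap takes log₂(11.9) ≈ 3.57 halvings to close: 3.57 × 14.00 ≈ 50 years.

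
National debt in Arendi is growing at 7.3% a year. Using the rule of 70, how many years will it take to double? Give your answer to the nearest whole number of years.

roughly 10 years

At 7.3%, doubling takes about 70/7.3 = 9.59 years.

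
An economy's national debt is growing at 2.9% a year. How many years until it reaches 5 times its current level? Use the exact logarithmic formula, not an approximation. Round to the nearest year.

t = ln(5) / ln(1 + 0.029) = 1.6094 / 0.028587 ≈ 56.30.
≈ 56 years.

56 years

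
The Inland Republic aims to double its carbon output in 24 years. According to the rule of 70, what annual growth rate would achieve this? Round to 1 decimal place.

70 / 24 ≈ 2.92, so about 2.9% a year.

roughly 2.9%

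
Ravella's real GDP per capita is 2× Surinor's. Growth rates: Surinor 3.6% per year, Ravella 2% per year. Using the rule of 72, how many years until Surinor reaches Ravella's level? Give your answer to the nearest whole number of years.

The growth-rate gap is 3.6% − 2% = 1.6 percentage points.
So the ratio between them halves every 72/1.6 ≈ 45.00 years.
A 2× gap closes after 1 halving: 1 × 45.00 ≈ 45 years.

roughly 45 years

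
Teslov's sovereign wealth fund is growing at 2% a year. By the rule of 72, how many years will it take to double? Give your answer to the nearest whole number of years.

At 2%, doubling takes about 72/2 = 36.00 years.

approximately 36 years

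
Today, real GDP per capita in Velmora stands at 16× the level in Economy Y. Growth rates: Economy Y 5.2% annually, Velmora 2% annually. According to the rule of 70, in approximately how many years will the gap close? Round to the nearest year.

about 88 years

The growth-rate gap is 5.2% − 2% = 3.2 percentage points.
So the ratio between them halves every 70/3.2 ≈ 21.88 years.
A 16× gap closes after 4 halvings: 4 × 21.88 ≈ 88 years.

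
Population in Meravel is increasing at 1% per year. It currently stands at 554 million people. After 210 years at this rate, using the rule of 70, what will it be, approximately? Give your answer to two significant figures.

around 4400 million people

Doubling time ≈ 70/1 = 70.00 years.
210 years is 210/70.00 ≈ 3.00 doublings, a factor of 2^3.00 ≈ 8.00.
554 × 8.00 ≈ 4400 million people.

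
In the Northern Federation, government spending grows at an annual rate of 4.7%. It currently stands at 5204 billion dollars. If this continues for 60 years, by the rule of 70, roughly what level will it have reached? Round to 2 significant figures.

Doubling time ≈ 70/4.7 = 14.89 years.
60 years is 60/14.89 ≈ 4.03 doublings, a factor of 2^4.03 ≈ 16.34.
5204 × 16.34 ≈ 85000 billion dollars.

approximately 85000 billion dollars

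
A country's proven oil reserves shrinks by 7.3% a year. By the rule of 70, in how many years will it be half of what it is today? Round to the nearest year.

about 10 years

Falling at 7.3%, it halves about every 70/7.3 = 9.59 years.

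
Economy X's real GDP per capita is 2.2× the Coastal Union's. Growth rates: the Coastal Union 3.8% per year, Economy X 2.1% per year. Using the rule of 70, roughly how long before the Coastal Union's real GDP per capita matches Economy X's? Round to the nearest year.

around 47 years

the Coastal Union gains on Economy X at 3.8% − 2.1% = 1.7 points a year.
At that relative rate the gap halves every 70/1.7 ≈ 41.18 years.
A 2.2× gap takes log₂(2.2) ≈ 1.14 halvings to close: 1.14 × 41.18 ≈ 47 years.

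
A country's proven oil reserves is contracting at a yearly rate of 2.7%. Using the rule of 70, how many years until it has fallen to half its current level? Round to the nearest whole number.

26 years

The rule works in reverse for decay: 70/2.7 ≈ 25.93 years to halve.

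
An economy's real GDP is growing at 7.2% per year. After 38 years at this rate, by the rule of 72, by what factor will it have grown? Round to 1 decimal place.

Doubles every ≈ 10.00 years (72/7.2).
38 years is 3.80 doublings; 2^3.80 ≈ 13.9×.

13.9 times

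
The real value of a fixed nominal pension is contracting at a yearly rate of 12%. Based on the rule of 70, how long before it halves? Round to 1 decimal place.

Falling at 12%, it halves about every 70/12 = 5.83 years.

roughly 5.8 years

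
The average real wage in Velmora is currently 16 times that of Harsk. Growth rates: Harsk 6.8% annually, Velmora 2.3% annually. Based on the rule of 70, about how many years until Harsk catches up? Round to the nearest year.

approximately 62 years

What matters is the difference: 4.5 pp.
Rule of 70 on the gap: the ratio halves every 70/4.5 ≈ 15.56 years.
A 16 times gap closes after 4 halvings: 4 × 15.56 ≈ 62 years.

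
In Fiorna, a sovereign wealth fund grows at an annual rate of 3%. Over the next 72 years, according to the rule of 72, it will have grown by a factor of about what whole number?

At 3% one doubling takes ≈ 24.00 years; 72 years is 3 of them, so ×8.

approximately 8 times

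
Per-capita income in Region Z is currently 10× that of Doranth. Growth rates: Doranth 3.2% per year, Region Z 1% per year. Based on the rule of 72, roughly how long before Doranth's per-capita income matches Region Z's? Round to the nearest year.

approximately 109 years

Doranth gains on Region Z at 3.2% − 1% = 2.2 points a year.
At that relative rate the gap halves every 72/2.2 ≈ 32.73 years.
A 10× gap takes log₂(10) ≈ 3.32 halvings to close: 3.32 × 32.73 ≈ 109 years.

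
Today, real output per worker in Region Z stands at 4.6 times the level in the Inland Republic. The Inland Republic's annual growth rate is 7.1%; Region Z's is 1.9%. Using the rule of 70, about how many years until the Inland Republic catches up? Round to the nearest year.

≈ 30 years

The growth-rate gap is 7.1% − 1.9% = 5.2 percentage points.
So the ratio between them halves every 70/5.2 ≈ 13.46 years.
A 4.6 times gap takes log₂(4.6) ≈ 2.20 halvings to close: 2.20 × 13.46 ≈ 30 years.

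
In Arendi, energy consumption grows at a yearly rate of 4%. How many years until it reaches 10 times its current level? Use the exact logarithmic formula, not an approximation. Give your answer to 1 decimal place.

t = ln(10) / ln(1 + 0.04) = 2.3026 / 0.039221 ≈ 58.71.

58.7 years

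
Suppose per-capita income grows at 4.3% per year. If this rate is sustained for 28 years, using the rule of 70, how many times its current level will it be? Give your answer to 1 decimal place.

≈ 3.3 times

Doubles every ≈ 16.28 years (70/4.3).
28 years is 1.72 doublings; 2^1.72 ≈ 3.3×.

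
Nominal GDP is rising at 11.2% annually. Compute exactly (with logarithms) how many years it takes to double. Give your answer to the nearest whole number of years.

t = ln(2) / ln(1 + 0.112) = 0.6931 / 0.106160 ≈ 6.53.
≈ 7 years.

7 years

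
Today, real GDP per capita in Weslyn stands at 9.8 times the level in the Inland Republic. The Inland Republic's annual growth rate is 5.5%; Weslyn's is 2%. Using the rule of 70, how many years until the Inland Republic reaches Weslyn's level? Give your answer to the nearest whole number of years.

What matters is the difference: 3.5 pp.
Rule of 70 on the gap: the ratio halves every 70/3.5 ≈ 20.00 years.
A 9.8 times gap takes log₂(9.8) ≈ 3.29 halvings to close: 3.29 × 20.00 ≈ 66 years.

approximately 66 years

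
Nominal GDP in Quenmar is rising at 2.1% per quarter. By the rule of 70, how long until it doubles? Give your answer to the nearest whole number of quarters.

At 2.1%, doubling takes about 70/2.1 = 33.33 quarters.

around 33 quarters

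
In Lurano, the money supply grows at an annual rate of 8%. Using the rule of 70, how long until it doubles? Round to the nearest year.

At 8%, doubling takes about 70/8 = 8.75 years.

about 9 years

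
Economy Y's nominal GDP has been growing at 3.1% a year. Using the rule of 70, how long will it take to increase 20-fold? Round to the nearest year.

roughly 98 years

Doubling time ≈ 70/3.1 = 22.58 years.
Reaching 20× takes log₂(20) ≈ 4.32 doublings.
4.32 × 22.58 ≈ 98 years.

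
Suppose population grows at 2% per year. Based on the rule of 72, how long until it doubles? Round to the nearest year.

around 36 years

72/2 ≈ 36.00, so it doubles roughly every 36 years.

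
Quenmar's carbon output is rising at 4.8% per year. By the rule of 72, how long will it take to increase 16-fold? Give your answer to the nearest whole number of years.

Doubling time ≈ 72/4.8 = 15.00 years.
16 = 2^4, so 4 doublings → 60 years.

roughly 60 years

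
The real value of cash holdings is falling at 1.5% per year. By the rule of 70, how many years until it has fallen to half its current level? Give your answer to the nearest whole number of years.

The rule works in reverse for decay: 70/1.5 ≈ 46.67 years to halve.

about 47 years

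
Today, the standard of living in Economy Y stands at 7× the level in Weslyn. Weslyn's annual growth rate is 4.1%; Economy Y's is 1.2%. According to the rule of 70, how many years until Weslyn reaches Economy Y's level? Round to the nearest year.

The growth-rate gap is 4.1% − 1.2% = 2.9 percentage points.
So the ratio between them halves every 70/2.9 ≈ 24.14 years.
A 7× gap takes log₂(7) ≈ 2.81 halvings to close: 2.81 × 24.14 ≈ 68 years.

approximately 68 years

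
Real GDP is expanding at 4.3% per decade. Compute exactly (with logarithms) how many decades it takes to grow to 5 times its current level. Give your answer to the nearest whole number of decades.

38 decades

t = ln(5) / ln(1 + 0.043) = 1.6094 / 0.042101 ≈ 38.23.
≈ 38 decades.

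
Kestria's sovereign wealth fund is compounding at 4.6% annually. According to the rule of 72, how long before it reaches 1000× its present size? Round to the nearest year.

around 156 years

Doubling time ≈ 72/4.6 = 15.65 years.
Reaching 1000× takes log₂(1000) ≈ 9.97 doublings.
9.97 × 15.65 ≈ 156 years.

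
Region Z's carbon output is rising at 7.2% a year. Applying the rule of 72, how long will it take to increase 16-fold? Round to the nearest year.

At 7.2% it doubles every 72/7.2 ≈ 10.00 years.
16 = 2^4, so 4 doublings → 40 years.

about 40 years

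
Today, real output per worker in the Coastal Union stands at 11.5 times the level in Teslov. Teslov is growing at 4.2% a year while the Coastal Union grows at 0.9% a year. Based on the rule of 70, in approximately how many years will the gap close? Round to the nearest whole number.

What matters is the difference: 3.3 pp.
Rule of 70 on the gap: the ratio halves every 70/3.3 ≈ 21.21 years.
An 11.5 times gap takes log₂(11.5) ≈ 3.52 halvings to close: 3.52 × 21.21 ≈ 75 years.

about 75 years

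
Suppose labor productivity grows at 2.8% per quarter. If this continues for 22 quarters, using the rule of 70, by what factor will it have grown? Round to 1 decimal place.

Doubling time ≈ 70/2.8 = 25.00 quarters.
22 quarters / 25.00 ≈ 0.88 doublings → factor 2^0.88 ≈ 1.8.

≈ 1.8 times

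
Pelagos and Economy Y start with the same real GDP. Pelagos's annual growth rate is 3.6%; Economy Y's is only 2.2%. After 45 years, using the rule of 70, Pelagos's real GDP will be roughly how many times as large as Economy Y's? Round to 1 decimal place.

roughly 1.9 times

Pelagos pulls ahead at 1.4 pp per year, so the ratio doubles every 70/1.4 ≈ 50.00 years.
In 45 years that's 0.90 doublings: 2^0.90 ≈ 1.9.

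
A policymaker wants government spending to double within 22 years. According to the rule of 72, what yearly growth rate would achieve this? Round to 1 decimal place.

72 / 22 ≈ 3.27, so about 3.3% per year.

approximately 3.3% per year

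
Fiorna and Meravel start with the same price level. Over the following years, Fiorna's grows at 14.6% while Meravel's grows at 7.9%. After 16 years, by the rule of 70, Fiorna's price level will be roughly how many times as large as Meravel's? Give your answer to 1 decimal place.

Only the 6.7-point difference matters.
70/6.7 ≈ 10.45 years per doubling of the ratio; 16 years gives 1.53 doublings, so ≈ 2.9×.

about 2.9 times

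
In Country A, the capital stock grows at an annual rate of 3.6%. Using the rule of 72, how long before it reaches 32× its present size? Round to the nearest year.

approximately 100 years

At 3.6% it doubles every 72/3.6 ≈ 20.00 years.
32× is 5 doublings, so 5 × 20.00 ≈ 100 years.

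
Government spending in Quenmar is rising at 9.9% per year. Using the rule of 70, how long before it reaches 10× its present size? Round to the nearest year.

Doubling time ≈ 70/9.9 = 7.07 years.
10× is log₂ 10 ≈ 3.32 doublings, so ≈ 3.32 × 7.07 = 23 years.

roughly 23 years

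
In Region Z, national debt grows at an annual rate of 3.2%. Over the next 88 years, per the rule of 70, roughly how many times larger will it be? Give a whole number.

around 16 times

At 3.2% one doubling takes ≈ 21.88 years; 88 years is 4 of them, so ×16.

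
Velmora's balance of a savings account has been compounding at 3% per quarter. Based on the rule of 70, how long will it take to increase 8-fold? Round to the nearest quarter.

≈ 70 quarters

At 3% it doubles every 70/3 ≈ 23.33 quarters.
8× is 3 doublings, so 3 × 23.33 ≈ 70 quarters.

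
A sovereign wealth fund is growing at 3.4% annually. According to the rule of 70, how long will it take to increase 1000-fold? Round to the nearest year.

At 3.4% it doubles every 70/3.4 ≈ 20.59 years.
1000× is log₂ 1000 ≈ 9.97 doublings, so ≈ 9.97 × 20.59 = 205 years.

about 205 years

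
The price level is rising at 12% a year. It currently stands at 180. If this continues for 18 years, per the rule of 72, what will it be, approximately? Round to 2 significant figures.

Doubling time ≈ 72/12 = 6.00 years.
18 years is 18/6.00 ≈ 3.00 doublings, a factor of 2^3.00 ≈ 8.00.
180 × 8.00 ≈ 1400.

around 1400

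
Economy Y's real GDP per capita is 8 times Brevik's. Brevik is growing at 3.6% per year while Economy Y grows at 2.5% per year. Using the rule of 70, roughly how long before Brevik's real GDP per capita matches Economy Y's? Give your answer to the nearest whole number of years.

The growth-rate gap is 3.6% − 2.5% = 1.1 percentage points.
So the ratio between them halves every 70/1.1 ≈ 63.64 years.
An 8 times gap closes after 3 halvings: 3 × 63.64 ≈ 191 years.

around 191 years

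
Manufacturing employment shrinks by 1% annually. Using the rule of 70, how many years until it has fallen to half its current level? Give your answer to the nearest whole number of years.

70 years

The rule works in reverse for decay: 70/1 ≈ 70.00 years to halve.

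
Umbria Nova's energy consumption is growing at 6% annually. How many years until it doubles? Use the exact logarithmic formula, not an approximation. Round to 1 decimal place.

11.9 years

t = ln(2) / ln(1 + 0.06) = 0.6931 / 0.058269 ≈ 11.89.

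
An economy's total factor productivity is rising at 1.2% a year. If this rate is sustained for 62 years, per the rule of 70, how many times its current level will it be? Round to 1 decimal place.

approximately 2.1 times

Doubling time ≈ 70/1.2 = 58.33 years.
62 years / 58.33 ≈ 1.06 doublings → factor 2^1.06 ≈ 2.1.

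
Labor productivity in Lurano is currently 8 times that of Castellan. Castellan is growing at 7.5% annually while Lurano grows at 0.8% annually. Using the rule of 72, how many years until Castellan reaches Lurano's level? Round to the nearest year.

≈ 32 years

The growth-rate gap is 7.5% − 0.8% = 6.7 percentage points.
So the ratio between them halves every 72/6.7 ≈ 10.75 years.
An 8 times gap closes after 3 halvings: 3 × 10.75 ≈ 32 years.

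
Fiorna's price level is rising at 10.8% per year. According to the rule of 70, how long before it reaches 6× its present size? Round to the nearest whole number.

Doubling time ≈ 70/10.8 = 6.48 years.
6× is log₂ 6 ≈ 2.58 doublings, so ≈ 2.58 × 6.48 = 17 years.

around 17 years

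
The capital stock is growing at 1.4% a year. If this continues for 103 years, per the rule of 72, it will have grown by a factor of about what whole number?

Doubling time ≈ 72/1.4 = 51.43 years.
103/51.43 ≈ 2 doublings, so about 2^2 = 4×.

around 4 times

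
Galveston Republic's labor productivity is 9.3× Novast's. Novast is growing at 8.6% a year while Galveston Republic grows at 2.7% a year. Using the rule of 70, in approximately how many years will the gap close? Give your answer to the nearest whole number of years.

The growth-rate gap is 8.6% − 2.7% = 5.9 percentage points.
So the ratio between them halves every 70/5.9 ≈ 11.86 years.
A 9.3× gap takes log₂(9.3) ≈ 3.22 halvings to close: 3.22 × 11.86 ≈ 38 years.

38 years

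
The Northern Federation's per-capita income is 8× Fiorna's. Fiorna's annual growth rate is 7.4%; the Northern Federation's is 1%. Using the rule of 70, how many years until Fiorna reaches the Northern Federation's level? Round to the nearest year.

≈ 33 years

What matters is the difference: 6.4 pp.
Rule of 70 on the gap: the ratio halves every 70/6.4 ≈ 10.94 years.
An 8× gap closes after 3 halvings: 3 × 10.94 ≈ 33 years.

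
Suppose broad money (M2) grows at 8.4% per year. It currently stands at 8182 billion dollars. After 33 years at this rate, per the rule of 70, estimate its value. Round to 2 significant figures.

about 130000 billion dollars

It doubles every 70/8.4 ≈ 8.33 years, so 33 years is 3.96 doublings.
2^3.96 ≈ 15.56; 8182 × 15.56 ≈ 130000 billion dollars.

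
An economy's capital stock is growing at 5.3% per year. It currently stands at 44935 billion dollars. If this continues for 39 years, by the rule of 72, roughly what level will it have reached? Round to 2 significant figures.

roughly 330000 billion dollars

Doubling time ≈ 72/5.3 = 13.58 years.
39 years is 39/13.58 ≈ 2.87 doublings, a factor of 2^2.87 ≈ 7.31.
44935 × 7.31 ≈ 330000 billion dollars.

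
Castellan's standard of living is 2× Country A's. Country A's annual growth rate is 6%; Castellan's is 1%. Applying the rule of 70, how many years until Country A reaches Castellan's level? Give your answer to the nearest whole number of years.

Country A gains on Castellan at 6% − 1% = 5 points a year.
At that relative rate the gap halves every 70/5 ≈ 14.00 years.
A 2× gap closes after 1 halving: 1 × 14.00 ≈ 14 years.

about 14 years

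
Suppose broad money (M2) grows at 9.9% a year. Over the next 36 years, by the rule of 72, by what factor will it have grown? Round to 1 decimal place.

about 30.9 times

Doubling time ≈ 72/9.9 = 7.27 years.
36 years / 7.27 ≈ 4.95 doublings → factor 2^4.95 ≈ 30.9.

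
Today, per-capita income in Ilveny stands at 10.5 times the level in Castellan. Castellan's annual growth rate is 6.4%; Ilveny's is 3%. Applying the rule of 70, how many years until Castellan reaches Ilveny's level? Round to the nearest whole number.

The growth-rate gap is 6.4% − 3% = 3.4 percentage points.
So the ratio between them halves every 70/3.4 ≈ 20.59 years.
A 10.5 times gap takes log₂(10.5) ≈ 3.39 halvings to close: 3.39 × 20.59 ≈ 70 years.

approximately 70 years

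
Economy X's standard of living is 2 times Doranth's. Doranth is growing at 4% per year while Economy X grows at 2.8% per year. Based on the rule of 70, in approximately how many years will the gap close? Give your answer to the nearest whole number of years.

Doranth gains on Economy X at 4% − 2.8% = 1.2 points a year.
At that relative rate the gap halves every 70/1.2 ≈ 58.33 years.
A 2 times gap closes after 1 halving: 1 × 58.33 ≈ 58 years.

around 58 years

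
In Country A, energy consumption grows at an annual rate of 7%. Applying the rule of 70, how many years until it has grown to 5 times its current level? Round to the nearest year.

One doubling takes 70/7 = 10.00 years.
Reaching 5× takes log₂(5) ≈ 2.32 doublings.
2.32 × 10.00 ≈ 23 years.

around 23 years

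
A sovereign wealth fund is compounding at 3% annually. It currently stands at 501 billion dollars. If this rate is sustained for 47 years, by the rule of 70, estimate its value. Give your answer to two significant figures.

2000 billion dollars

Doubling time ≈ 70/3 = 23.33 years.
47 years is 47/23.33 ≈ 2.01 doublings, a factor of 2^2.01 ≈ 4.03.
501 × 4.03 ≈ 2000 billion dollars.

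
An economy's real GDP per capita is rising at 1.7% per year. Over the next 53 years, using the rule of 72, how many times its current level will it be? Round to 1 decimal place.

about 2.4 times

Doubling time ≈ 72/1.7 = 42.35 years.
53 years / 42.35 ≈ 1.25 doublings → factor 2^1.25 ≈ 2.4.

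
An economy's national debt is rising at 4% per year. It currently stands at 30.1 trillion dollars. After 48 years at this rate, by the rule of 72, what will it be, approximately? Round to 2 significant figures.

Doubling time ≈ 72/4 = 18.00 years.
48 years is 48/18.00 ≈ 2.67 doublings, a factor of 2^2.67 ≈ 6.36.
30.1 × 6.36 ≈ 190 trillion dollars.

190 trillion dollars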